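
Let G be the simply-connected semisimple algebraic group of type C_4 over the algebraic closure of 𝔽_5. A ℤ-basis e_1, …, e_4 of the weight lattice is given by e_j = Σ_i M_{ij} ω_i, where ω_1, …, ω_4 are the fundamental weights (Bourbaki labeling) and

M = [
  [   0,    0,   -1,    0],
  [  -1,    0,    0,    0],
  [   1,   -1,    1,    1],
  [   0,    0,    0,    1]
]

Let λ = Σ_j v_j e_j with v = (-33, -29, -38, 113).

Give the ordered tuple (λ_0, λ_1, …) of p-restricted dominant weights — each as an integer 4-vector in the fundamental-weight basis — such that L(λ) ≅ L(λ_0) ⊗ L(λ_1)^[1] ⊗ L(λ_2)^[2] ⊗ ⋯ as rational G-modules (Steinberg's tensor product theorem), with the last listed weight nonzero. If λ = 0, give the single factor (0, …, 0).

ω-coordinates c = M·v, v = (-33, -29, -38, 113):
  c_1 = 0*-33 + 0*-29 + -1*-38 + 0*113 = 38
  c_2 = -1*-33 + 0*-29 + 0*-38 + 0*113 = 33
  c_3 = 1*-33 + -1*-29 + 1*-38 + 1*113 = 71
  c_4 = 0*-33 + 0*-29 + 0*-38 + 1*113 = 113
Writing each c_i in base p = 5:
  c_1 = 38 = 3·5^0 + 2·5^1 + 1·5^2
  c_2 = 33 = 3·5^0 + 1·5^1 + 1·5^2
  c_3 = 71 = 1·5^0 + 4·5^1 + 2·5^2
  c_4 = 113 = 3·5^0 + 2·5^1 + 4·5^2
Factor λ_0 = (3, 3, 1, 3)
Factor λ_1 = (2, 1, 4, 2)
Factor λ_2 = (1, 1, 2, 4)

((3, 3, 1, 3), (2, 1, 4, 2), (1, 1, 2, 4))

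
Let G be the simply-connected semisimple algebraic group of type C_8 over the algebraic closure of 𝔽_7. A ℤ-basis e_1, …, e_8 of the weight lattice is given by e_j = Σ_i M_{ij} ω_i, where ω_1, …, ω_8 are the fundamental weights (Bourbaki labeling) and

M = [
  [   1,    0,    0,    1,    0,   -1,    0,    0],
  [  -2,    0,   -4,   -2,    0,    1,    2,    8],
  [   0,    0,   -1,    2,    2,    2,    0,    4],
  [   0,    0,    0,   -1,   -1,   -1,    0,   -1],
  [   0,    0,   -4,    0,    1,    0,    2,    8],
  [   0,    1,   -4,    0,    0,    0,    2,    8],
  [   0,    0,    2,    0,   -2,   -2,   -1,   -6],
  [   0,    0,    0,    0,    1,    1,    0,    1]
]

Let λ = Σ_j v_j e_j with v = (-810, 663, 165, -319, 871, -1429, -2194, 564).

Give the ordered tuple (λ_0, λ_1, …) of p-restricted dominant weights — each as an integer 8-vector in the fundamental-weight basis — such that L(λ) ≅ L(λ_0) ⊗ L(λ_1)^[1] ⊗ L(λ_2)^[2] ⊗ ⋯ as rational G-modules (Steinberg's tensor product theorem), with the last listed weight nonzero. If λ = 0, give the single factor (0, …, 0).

Converting to the ω-basis (c_i = row i of M dotted with v = (-810, 663, 165, -319, 871, -1429, -2194, 564)):
  c_1 = 1*-810 + 0*663 + 0*165 + 1*-319 + 0*871 + -1*-1429 + 0*-2194 + 0*564 = 300
  c_2 = -2*-810 + 0*663 + -4*165 + -2*-319 + 0*871 + 1*-1429 + 2*-2194 + 8*564 = 293
  c_3 = 0*-810 + 0*663 + -1*165 + 2*-319 + 2*871 + 2*-1429 + 0*-2194 + 4*564 = 337
  c_4 = 0*-810 + 0*663 + 0*165 + -1*-319 + -1*871 + -1*-1429 + 0*-2194 + -1*564 = 313
  c_5 = 0*-810 + 0*663 + -4*165 + 0*-319 + 1*871 + 0*-1429 + 2*-2194 + 8*564 = 335
  c_6 = 0*-810 + 1*663 + -4*165 + 0*-319 + 0*871 + 0*-1429 + 2*-2194 + 8*564 = 127
  c_7 = 0*-810 + 0*663 + 2*165 + 0*-319 + -2*871 + -2*-1429 + -1*-2194 + -6*564 = 256
  c_8 = 0*-810 + 0*663 + 0*165 + 0*-319 + 1*871 + 1*-1429 + 0*-2194 + 1*564 = 6
Expand coordinatewise in base 7:
  c_1 = 300 = 6·7^0 + 0·7^1 + 6·7^2
  c_2 = 293 = 6·7^0 + 6·7^1 + 5·7^2
  c_3 = 337 = 1·7^0 + 6·7^1 + 6·7^2
  c_4 = 313 = 5·7^0 + 2·7^1 + 6·7^2
  c_5 = 335 = 6·7^0 + 5·7^1 + 6·7^2
  c_6 = 127 = 1·7^0 + 4·7^1 + 2·7^2
  c_7 = 256 = 4·7^0 + 1·7^1 + 5·7^2
  c_8 = 6 = 6·7^0
Factor λ_0 = (6, 6, 1, 5, 6, 1, 4, 6)
Factor λ_1 = (0, 6, 6, 2, 5, 4, 1, 0)
Factor λ_2 = (6, 5, 6, 6, 6, 2, 5, 0)

((6, 6, 1, 5, 6, 1, 4, 6), (0, 6, 6, 2, 5, 4, 1, 0), (6, 5, 6, 6, 6, 2, 5, 0))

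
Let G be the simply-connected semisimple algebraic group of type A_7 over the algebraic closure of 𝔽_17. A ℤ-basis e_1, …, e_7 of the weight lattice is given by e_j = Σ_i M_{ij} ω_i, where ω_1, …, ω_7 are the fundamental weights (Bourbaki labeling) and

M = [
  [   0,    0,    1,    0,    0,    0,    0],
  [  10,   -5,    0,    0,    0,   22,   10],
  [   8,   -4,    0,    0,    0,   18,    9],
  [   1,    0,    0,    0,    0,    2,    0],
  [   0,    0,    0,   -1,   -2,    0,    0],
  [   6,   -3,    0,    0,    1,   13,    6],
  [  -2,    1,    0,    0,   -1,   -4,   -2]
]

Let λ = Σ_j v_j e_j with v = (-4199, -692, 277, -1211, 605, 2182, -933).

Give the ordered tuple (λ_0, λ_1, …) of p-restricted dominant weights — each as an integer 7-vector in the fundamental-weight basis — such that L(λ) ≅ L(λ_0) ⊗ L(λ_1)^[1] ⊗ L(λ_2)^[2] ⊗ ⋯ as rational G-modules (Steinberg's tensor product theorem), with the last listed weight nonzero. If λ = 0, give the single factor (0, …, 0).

((5, 8, 4, 12, 1, 0, 1), (16, 8, 3, 9, 0, 15, 14))

Compute c_i = Σ_j M_{ij} v_j with v = (-4199, -692, 277, -1211, 605, 2182, -933):
  c_1 = (0)·(-4199) + (0)·(-692) + 1·277 + (0)·(-1211) + 0·605 + 0·2182 + (0)·(-933) = 277
  c_2 = (10)·(-4199) + (-5)·(-692) + 0·277 + (0)·(-1211) + 0·605 + 22·2182 + (10)·(-933) = 144
  c_3 = (8)·(-4199) + (-4)·(-692) + 0·277 + (0)·(-1211) + 0·605 + 18·2182 + (9)·(-933) = 55
  c_4 = (1)·(-4199) + (0)·(-692) + 0·277 + (0)·(-1211) + 0·605 + 2·2182 + (0)·(-933) = 165
  c_5 = (0)·(-4199) + (0)·(-692) + 0·277 + (-1)·(-1211) + (-2)·(605) + 0·2182 + (0)·(-933) = 1
  c_6 = (6)·(-4199) + (-3)·(-692) + 0·277 + (0)·(-1211) + 1·605 + 13·2182 + (6)·(-933) = 255
  c_7 = (-2)·(-4199) + (1)·(-692) + 0·277 + (0)·(-1211) + (-1)·(605) + (-4)·(2182) + (-2)·(-933) = 239
Writing each c_i in base p = 17:
  c_1 = 277 = 5·17^0 + 16·17^1
  c_2 = 144 = 8·17^0 + 8·17^1
  c_3 = 55 = 4·17^0 + 3·17^1
  c_4 = 165 = 12·17^0 + 9·17^1
  c_5 = 1 = 1·17^0
  c_6 = 255 = 0·17^0 + 15·17^1
  c_7 = 239 = 1·17^0 + 14·17^1
Factor λ_0 = (5, 8, 4, 12, 1, 0, 1)
Factor λ_1 = (16, 8, 3, 9, 0, 15, 14)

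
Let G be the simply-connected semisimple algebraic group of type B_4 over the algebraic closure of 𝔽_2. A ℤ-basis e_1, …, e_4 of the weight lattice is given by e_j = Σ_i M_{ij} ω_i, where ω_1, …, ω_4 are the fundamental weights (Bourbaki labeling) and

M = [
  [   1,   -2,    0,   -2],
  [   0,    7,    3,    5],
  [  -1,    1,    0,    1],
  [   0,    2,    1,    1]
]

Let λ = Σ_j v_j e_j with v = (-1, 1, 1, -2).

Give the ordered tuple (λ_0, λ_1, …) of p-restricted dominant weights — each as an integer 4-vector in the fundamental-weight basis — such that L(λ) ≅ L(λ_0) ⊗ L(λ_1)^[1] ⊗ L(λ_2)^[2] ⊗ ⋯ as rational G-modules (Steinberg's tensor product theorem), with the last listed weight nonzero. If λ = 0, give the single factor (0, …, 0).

((1, 0, 0, 1),)

ω-coordinates c = M·v, v = (-1, 1, 1, -2):
  c_1 = 1*-1 + -2*1 + 0*1 + -2*-2 = 1
  c_2 = 0*-1 + 7*1 + 3*1 + 5*-2 = 0
  c_3 = -1*-1 + 1*1 + 0*1 + 1*-2 = 0
  c_4 = 0*-1 + 2*1 + 1*1 + 1*-2 = 1
Expand coordinatewise in base 2:
  c_1 = 1 = 1·2^0
  c_2 = 0
  c_3 = 0
  c_4 = 1 = 1·2^0
λ_0 = (1, 0, 0, 1)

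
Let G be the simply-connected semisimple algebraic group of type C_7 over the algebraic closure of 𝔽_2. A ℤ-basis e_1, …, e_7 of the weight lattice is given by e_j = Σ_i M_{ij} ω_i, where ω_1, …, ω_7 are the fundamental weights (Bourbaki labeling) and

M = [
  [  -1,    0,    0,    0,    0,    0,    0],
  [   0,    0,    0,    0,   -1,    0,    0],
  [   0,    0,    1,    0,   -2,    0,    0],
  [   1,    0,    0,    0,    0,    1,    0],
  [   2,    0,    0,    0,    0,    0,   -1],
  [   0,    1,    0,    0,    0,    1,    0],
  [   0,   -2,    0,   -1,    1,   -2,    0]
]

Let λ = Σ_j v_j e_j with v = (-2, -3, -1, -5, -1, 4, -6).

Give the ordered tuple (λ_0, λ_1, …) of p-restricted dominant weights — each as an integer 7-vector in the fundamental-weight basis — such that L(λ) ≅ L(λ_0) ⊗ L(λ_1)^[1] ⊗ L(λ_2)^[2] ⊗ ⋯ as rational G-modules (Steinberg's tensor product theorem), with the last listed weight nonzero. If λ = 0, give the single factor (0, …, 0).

Compute c_i = Σ_j M_{ij} v_j with v = (-2, -3, -1, -5, -1, 4, -6):
  c_1 = (-1)·(-2) + (0)·(-3) + (0)·(-1) + (0)·(-5) + (0)·(-1) + (0)·(4) + (0)·(-6) = 2
  c_2 = (0)·(-2) + (0)·(-3) + (0)·(-1) + (0)·(-5) + (-1)·(-1) + (0)·(4) + (0)·(-6) = 1
  c_3 = (0)·(-2) + (0)·(-3) + (1)·(-1) + (0)·(-5) + (-2)·(-1) + (0)·(4) + (0)·(-6) = 1
  c_4 = (1)·(-2) + (0)·(-3) + (0)·(-1) + (0)·(-5) + (0)·(-1) + (1)·(4) + (0)·(-6) = 2
  c_5 = (2)·(-2) + (0)·(-3) + (0)·(-1) + (0)·(-5) + (0)·(-1) + (0)·(4) + (-1)·(-6) = 2
  c_6 = (0)·(-2) + (1)·(-3) + (0)·(-1) + (0)·(-5) + (0)·(-1) + (1)·(4) + (0)·(-6) = 1
  c_7 = (0)·(-2) + (-2)·(-3) + (0)·(-1) + (-1)·(-5) + (1)·(-1) + (-2)·(4) + (0)·(-6) = 2
Base-2 expansion of each c_i:
  c_1 = 2 = 0·2^0 + 1·2^1
  c_2 = 1 = 1·2^0
  c_3 = 1 = 1·2^0
  c_4 = 2 = 0·2^0 + 1·2^1
  c_5 = 2 = 0·2^0 + 1·2^1
  c_6 = 1 = 1·2^0
  c_7 = 2 = 0·2^0 + 1·2^1
p-restricted factor λ_0 = (0, 1, 1, 0, 0, 1, 0)
p-restricted factor λ_1 = (1, 0, 0, 1, 1, 0, 1)

((0, 1, 1, 0, 0, 1, 0), (1, 0, 0, 1, 1, 0, 1))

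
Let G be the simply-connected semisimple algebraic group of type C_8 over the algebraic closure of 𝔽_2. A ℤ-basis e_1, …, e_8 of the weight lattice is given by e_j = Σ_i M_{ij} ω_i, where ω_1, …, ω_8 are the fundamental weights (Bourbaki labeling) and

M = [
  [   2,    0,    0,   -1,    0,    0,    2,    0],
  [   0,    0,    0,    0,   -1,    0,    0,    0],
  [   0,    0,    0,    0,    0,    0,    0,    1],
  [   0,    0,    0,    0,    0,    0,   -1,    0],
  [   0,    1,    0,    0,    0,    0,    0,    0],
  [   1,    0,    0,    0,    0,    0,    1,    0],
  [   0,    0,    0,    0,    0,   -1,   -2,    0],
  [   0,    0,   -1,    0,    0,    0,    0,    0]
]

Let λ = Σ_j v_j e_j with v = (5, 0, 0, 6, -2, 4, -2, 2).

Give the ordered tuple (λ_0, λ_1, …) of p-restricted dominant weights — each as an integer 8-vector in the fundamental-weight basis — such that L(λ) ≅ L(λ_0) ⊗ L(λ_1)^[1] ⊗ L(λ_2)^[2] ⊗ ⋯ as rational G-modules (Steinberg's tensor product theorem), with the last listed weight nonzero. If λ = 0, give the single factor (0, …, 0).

((0, 0, 0, 0, 0, 1, 0, 0), (0, 1, 1, 1, 0, 1, 0, 0))

Compute c_i = Σ_j M_{ij} v_j with v = (5, 0, 0, 6, -2, 4, -2, 2):
  c_1 = 2·5 + 0·0 + 0·0 + (-1)·(6) + (0)·(-2) + 0·4 + (2)·(-2) + 0·2 = 0
  c_2 = 0·5 + 0·0 + 0·0 + 0·6 + (-1)·(-2) + 0·4 + (0)·(-2) + 0·2 = 2
  c_3 = 0·5 + 0·0 + 0·0 + 0·6 + (0)·(-2) + 0·4 + (0)·(-2) + 1·2 = 2
  c_4 = 0·5 + 0·0 + 0·0 + 0·6 + (0)·(-2) + 0·4 + (-1)·(-2) + 0·2 = 2
  c_5 = 0·5 + 1·0 + 0·0 + 0·6 + (0)·(-2) + 0·4 + (0)·(-2) + 0·2 = 0
  c_6 = 1·5 + 0·0 + 0·0 + 0·6 + (0)·(-2) + 0·4 + (1)·(-2) + 0·2 = 3
  c_7 = 0·5 + 0·0 + 0·0 + 0·6 + (0)·(-2) + (-1)·(4) + (-2)·(-2) + 0·2 = 0
  c_8 = 0·5 + 0·0 + (-1)·(0) + 0·6 + (0)·(-2) + 0·4 + (0)·(-2) + 0·2 = 0
Expand coordinatewise in base 2:
  c_1 = 0
  c_2 = 2 = 0·2^0 + 1·2^1
  c_3 = 2 = 0·2^0 + 1·2^1
  c_4 = 2 = 0·2^0 + 1·2^1
  c_5 = 0
  c_6 = 3 = 1·2^0 + 1·2^1
  c_7 = 0
  c_8 = 0
Factor λ_0 = (0, 0, 0, 0, 0, 1, 0, 0)
Factor λ_1 = (0, 1, 1, 1, 0, 1, 0, 0)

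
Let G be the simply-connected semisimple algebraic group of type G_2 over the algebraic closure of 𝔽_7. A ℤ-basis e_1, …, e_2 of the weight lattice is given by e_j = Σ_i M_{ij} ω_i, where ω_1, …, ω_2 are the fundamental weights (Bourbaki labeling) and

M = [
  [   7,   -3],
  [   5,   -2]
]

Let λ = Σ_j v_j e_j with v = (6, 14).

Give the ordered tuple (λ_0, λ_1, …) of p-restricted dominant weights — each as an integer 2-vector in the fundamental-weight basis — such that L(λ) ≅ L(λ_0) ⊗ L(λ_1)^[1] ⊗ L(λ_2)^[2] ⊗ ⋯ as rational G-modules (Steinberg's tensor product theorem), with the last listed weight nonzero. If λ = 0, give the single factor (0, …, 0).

((0, 2),)

Compute c_i = Σ_j M_{ij} v_j with v = (6, 14):
  c_1 = 7*6 + -3*14 = 0
  c_2 = 5*6 + -2*14 = 2
Expand coordinatewise in base 7:
  c_1 = 0
  c_2 = 2 = 2·7^0
p-restricted factor λ_0 = (0, 2)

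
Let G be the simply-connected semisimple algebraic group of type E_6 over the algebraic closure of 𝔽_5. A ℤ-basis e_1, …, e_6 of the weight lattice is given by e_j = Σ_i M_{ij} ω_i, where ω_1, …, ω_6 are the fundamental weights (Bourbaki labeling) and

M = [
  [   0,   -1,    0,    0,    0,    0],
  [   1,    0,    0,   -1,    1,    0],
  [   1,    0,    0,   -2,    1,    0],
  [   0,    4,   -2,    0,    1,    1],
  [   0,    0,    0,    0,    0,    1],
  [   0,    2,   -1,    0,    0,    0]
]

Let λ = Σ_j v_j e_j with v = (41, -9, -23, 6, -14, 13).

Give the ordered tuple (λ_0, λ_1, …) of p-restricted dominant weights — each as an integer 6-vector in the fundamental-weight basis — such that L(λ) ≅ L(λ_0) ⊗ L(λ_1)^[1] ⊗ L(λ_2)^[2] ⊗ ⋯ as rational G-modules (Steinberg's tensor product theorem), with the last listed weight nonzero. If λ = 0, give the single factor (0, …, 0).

ω-coordinates c = M·v, v = (41, -9, -23, 6, -14, 13):
  c_1 = (0)·(41) + (-1)·(-9) + (0)·(-23) + (0)·(6) + (0)·(-14) + (0)·(13) = 9
  c_2 = (1)·(41) + (0)·(-9) + (0)·(-23) + (-1)·(6) + (1)·(-14) + (0)·(13) = 21
  c_3 = (1)·(41) + (0)·(-9) + (0)·(-23) + (-2)·(6) + (1)·(-14) + (0)·(13) = 15
  c_4 = (0)·(41) + (4)·(-9) + (-2)·(-23) + (0)·(6) + (1)·(-14) + (1)·(13) = 9
  c_5 = (0)·(41) + (0)·(-9) + (0)·(-23) + (0)·(6) + (0)·(-14) + (1)·(13) = 13
  c_6 = (0)·(41) + (2)·(-9) + (-1)·(-23) + (0)·(6) + (0)·(-14) + (0)·(13) = 5
p = 5; digits c_i = Σ_j d_{ij}·5^j, 0 ≤ d_{ij} < 5:
  c_1 = 9 = 4·5^0 + 1·5^1
  c_2 = 21 = 1·5^0 + 4·5^1
  c_3 = 15 = 0·5^0 + 3·5^1
  c_4 = 9 = 4·5^0 + 1·5^1
  c_5 = 13 = 3·5^0 + 2·5^1
  c_6 = 5 = 0·5^0 + 1·5^1
λ_0 = (4, 1, 0, 4, 3, 0)
λ_1 = (1, 4, 3, 1, 2, 1)

((4, 1, 0, 4, 3, 0), (1, 4, 3, 1, 2, 1))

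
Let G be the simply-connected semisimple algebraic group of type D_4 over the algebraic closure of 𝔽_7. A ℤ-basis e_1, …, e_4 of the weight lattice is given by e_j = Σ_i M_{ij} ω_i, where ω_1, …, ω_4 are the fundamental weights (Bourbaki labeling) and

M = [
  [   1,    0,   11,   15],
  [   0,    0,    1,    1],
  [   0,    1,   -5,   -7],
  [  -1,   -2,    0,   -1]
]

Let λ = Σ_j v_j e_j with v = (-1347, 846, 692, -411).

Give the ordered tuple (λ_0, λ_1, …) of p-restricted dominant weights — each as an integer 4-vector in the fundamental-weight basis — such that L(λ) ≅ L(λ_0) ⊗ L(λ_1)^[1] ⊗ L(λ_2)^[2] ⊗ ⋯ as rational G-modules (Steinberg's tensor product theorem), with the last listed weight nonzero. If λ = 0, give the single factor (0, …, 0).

Converting to the ω-basis (c_i = row i of M dotted with v = (-1347, 846, 692, -411)):
  c_1 = (1)·(-1347) + (0)·(846) + (11)·(692) + (15)·(-411) = 100
  c_2 = (0)·(-1347) + (0)·(846) + (1)·(692) + (1)·(-411) = 281
  c_3 = (0)·(-1347) + (1)·(846) + (-5)·(692) + (-7)·(-411) = 263
  c_4 = (-1)·(-1347) + (-2)·(846) + (0)·(692) + (-1)·(-411) = 66
Expand coordinatewise in base 7:
  c_1 = 100 = 2·7^0 + 0·7^1 + 2·7^2
  c_2 = 281 = 1·7^0 + 5·7^1 + 5·7^2
  c_3 = 263 = 4·7^0 + 2·7^1 + 5·7^2
  c_4 = 66 = 3·7^0 + 2·7^1 + 1·7^2
p-restricted factor λ_0 = (2, 1, 4, 3)
p-restricted factor λ_1 = (0, 5, 2, 2)
p-restricted factor λ_2 = (2, 5, 5, 1)

((2, 1, 4, 3), (0, 5, 2, 2), (2, 5, 5, 1))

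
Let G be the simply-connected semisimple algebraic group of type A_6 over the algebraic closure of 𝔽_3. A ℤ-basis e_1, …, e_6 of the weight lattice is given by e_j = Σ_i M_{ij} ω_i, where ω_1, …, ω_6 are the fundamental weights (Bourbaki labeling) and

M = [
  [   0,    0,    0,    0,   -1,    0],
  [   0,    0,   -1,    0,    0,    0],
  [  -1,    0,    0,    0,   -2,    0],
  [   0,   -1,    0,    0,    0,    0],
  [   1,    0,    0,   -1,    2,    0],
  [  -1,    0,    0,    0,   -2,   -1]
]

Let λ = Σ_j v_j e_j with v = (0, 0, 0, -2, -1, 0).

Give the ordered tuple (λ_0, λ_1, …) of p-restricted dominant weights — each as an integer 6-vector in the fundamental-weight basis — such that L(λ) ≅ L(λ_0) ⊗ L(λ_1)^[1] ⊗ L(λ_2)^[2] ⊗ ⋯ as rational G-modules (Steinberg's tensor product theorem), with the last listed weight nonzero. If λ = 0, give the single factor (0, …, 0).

((1, 0, 2, 0, 0, 2),)

Change of basis e → ω: c = M·v where v = (0, 0, 0, -2, -1, 0):
  c_1 = 0*0 + 0*0 + 0*0 + 0*-2 + -1*-1 + 0*0 = 1
  c_2 = 0*0 + 0*0 + -1*0 + 0*-2 + 0*-1 + 0*0 = 0
  c_3 = -1*0 + 0*0 + 0*0 + 0*-2 + -2*-1 + 0*0 = 2
  c_4 = 0*0 + -1*0 + 0*0 + 0*-2 + 0*-1 + 0*0 = 0
  c_5 = 1*0 + 0*0 + 0*0 + -1*-2 + 2*-1 + 0*0 = 0
  c_6 = -1*0 + 0*0 + 0*0 + 0*-2 + -2*-1 + -1*0 = 2
Base-3 expansion of each c_i:
  c_1 = 1 = 1·3^0
  c_2 = 0
  c_3 = 2 = 2·3^0
  c_4 = 0
  c_5 = 0
  c_6 = 2 = 2·3^0
λ_0 = (1, 0, 2, 0, 0, 2)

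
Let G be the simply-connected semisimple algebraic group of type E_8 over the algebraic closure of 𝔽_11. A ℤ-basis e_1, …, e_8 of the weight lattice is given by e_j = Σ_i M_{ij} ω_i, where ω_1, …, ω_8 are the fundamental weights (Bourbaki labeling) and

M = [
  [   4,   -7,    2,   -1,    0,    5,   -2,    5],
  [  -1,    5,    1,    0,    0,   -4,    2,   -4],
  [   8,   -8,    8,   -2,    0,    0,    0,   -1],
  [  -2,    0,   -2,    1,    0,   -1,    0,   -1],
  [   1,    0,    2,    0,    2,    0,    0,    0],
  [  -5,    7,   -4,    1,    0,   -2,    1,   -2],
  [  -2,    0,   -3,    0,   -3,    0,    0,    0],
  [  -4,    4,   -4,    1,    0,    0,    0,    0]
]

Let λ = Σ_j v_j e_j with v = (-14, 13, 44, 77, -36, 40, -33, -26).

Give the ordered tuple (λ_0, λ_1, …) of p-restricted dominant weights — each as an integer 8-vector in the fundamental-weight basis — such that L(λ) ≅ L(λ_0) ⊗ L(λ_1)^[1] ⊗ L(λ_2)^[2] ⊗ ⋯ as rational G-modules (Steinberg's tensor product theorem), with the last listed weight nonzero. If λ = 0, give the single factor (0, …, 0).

Converting to the ω-basis (c_i = row i of M dotted with v = (-14, 13, 44, 77, -36, 40, -33, -26)):
  c_1 = (4)·(-14) + (-7)·(13) + 2·44 + (-1)·(77) + (0)·(-36) + 5·40 + (-2)·(-33) + (5)·(-26) = 0
  c_2 = (-1)·(-14) + 5·13 + 1·44 + 0·77 + (0)·(-36) + (-4)·(40) + (2)·(-33) + (-4)·(-26) = 1
  c_3 = (8)·(-14) + (-8)·(13) + 8·44 + (-2)·(77) + (0)·(-36) + 0·40 + (0)·(-33) + (-1)·(-26) = 8
  c_4 = (-2)·(-14) + 0·13 + (-2)·(44) + 1·77 + (0)·(-36) + (-1)·(40) + (0)·(-33) + (-1)·(-26) = 3
  c_5 = (1)·(-14) + 0·13 + 2·44 + 0·77 + (2)·(-36) + 0·40 + (0)·(-33) + (0)·(-26) = 2
  c_6 = (-5)·(-14) + 7·13 + (-4)·(44) + 1·77 + (0)·(-36) + (-2)·(40) + (1)·(-33) + (-2)·(-26) = 1
  c_7 = (-2)·(-14) + 0·13 + (-3)·(44) + 0·77 + (-3)·(-36) + 0·40 + (0)·(-33) + (0)·(-26) = 4
  c_8 = (-4)·(-14) + 4·13 + (-4)·(44) + 1·77 + (0)·(-36) + 0·40 + (0)·(-33) + (0)·(-26) = 9
Base-11 expansion of each c_i:
  c_1 = 0
  c_2 = 1 = 1·11^0
  c_3 = 8 = 8·11^0
  c_4 = 3 = 3·11^0
  c_5 = 2 = 2·11^0
  c_6 = 1 = 1·11^0
  c_7 = 4 = 4·11^0
  c_8 = 9 = 9·11^0
λ_0 = (0, 1, 8, 3, 2, 1, 4, 9)

((0, 1, 8, 3, 2, 1, 4, 9),)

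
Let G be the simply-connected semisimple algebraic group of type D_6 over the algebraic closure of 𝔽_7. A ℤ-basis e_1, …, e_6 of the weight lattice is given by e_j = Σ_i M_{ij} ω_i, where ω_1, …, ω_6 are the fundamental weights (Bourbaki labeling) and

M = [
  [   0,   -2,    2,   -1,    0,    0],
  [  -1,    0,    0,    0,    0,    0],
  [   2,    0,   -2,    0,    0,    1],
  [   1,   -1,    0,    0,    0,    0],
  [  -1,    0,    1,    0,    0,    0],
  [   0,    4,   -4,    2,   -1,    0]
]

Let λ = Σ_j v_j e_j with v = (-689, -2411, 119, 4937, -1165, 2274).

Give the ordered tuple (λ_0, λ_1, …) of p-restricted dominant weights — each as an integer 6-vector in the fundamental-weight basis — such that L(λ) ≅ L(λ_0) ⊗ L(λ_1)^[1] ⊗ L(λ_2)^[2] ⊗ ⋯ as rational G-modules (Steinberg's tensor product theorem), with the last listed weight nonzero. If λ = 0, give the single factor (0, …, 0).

ω-coordinates c = M·v, v = (-689, -2411, 119, 4937, -1165, 2274):
  c_1 = (0)·(-689) + (-2)·(-2411) + (2)·(119) + (-1)·(4937) + (0)·(-1165) + (0)·(2274) = 123
  c_2 = (-1)·(-689) + (0)·(-2411) + (0)·(119) + (0)·(4937) + (0)·(-1165) + (0)·(2274) = 689
  c_3 = (2)·(-689) + (0)·(-2411) + (-2)·(119) + (0)·(4937) + (0)·(-1165) + (1)·(2274) = 658
  c_4 = (1)·(-689) + (-1)·(-2411) + (0)·(119) + (0)·(4937) + (0)·(-1165) + (0)·(2274) = 1722
  c_5 = (-1)·(-689) + (0)·(-2411) + (1)·(119) + (0)·(4937) + (0)·(-1165) + (0)·(2274) = 808
  c_6 = (0)·(-689) + (4)·(-2411) + (-4)·(119) + (2)·(4937) + (-1)·(-1165) + (0)·(2274) = 919
Expand coordinatewise in base 7:
  c_1 = 123 = 4·7^0 + 3·7^1 + 2·7^2
  c_2 = 689 = 3·7^0 + 0·7^1 + 0·7^2 + 2·7^3
  c_3 = 658 = 0·7^0 + 3·7^1 + 6·7^2 + 1·7^3
  c_4 = 1722 = 0·7^0 + 1·7^1 + 0·7^2 + 5·7^3
  c_5 = 808 = 3·7^0 + 3·7^1 + 2·7^2 + 2·7^3
  c_6 = 919 = 2·7^0 + 5·7^1 + 4·7^2 + 2·7^3
λ_0 = (4, 3, 0, 0, 3, 2)
λ_1 = (3, 0, 3, 1, 3, 5)
λ_2 = (2, 0, 6, 0, 2, 4)
λ_3 = (0, 2, 1, 5, 2, 2)

((4, 3, 0, 0, 3, 2), (3, 0, 3, 1, 3, 5), (2, 0, 6, 0, 2, 4), (0, 2, 1, 5, 2, 2))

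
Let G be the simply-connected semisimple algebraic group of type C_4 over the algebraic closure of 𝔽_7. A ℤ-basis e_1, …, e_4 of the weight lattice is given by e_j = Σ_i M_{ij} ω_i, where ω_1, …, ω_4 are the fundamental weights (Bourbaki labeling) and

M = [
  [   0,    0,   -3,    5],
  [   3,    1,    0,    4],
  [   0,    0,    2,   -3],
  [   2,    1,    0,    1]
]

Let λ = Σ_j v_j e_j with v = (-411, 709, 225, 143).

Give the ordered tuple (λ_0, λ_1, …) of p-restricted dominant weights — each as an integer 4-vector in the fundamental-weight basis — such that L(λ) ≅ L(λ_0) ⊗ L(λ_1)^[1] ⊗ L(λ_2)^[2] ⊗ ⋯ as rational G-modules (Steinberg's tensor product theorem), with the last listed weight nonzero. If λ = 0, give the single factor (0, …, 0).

((5, 6, 0, 2), (5, 6, 3, 4))

Change of basis e → ω: c = M·v where v = (-411, 709, 225, 143):
  c_1 = 0*-411 + 0*709 + -3*225 + 5*143 = 40
  c_2 = 3*-411 + 1*709 + 0*225 + 4*143 = 48
  c_3 = 0*-411 + 0*709 + 2*225 + -3*143 = 21
  c_4 = 2*-411 + 1*709 + 0*225 + 1*143 = 30
Expand coordinatewise in base 7:
  c_1 = 40 = 5·7^0 + 5·7^1
  c_2 = 48 = 6·7^0 + 6·7^1
  c_3 = 21 = 0·7^0 + 3·7^1
  c_4 = 30 = 2·7^0 + 4·7^1
Factor λ_0 = (5, 6, 0, 2)
Factor λ_1 = (5, 6, 3, 4)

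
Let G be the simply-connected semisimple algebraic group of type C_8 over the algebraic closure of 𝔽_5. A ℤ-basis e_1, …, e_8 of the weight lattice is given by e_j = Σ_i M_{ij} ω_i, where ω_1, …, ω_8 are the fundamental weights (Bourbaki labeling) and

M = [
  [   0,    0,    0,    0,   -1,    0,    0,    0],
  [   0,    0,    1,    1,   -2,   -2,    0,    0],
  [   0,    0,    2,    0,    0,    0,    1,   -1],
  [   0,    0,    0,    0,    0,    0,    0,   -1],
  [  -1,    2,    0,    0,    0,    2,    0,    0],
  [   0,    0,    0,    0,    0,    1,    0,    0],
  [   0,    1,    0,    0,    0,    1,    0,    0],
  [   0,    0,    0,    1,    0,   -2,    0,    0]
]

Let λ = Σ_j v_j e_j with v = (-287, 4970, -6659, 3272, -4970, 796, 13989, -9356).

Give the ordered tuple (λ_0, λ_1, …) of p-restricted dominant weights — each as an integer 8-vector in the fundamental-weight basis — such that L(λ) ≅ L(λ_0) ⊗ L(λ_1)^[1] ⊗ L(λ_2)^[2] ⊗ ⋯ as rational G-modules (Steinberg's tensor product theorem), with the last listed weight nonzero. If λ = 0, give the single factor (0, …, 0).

Change of basis e → ω: c = M·v where v = (-287, 4970, -6659, 3272, -4970, 796, 13989, -9356):
  c_1 = (0)·(-287) + 0·4970 + (0)·(-6659) + 0·3272 + (-1)·(-4970) + 0·796 + 0·13989 + (0)·(-9356) = 4970
  c_2 = (0)·(-287) + 0·4970 + (1)·(-6659) + 1·3272 + (-2)·(-4970) + (-2)·(796) + 0·13989 + (0)·(-9356) = 4961
  c_3 = (0)·(-287) + 0·4970 + (2)·(-6659) + 0·3272 + (0)·(-4970) + 0·796 + 1·13989 + (-1)·(-9356) = 10027
  c_4 = (0)·(-287) + 0·4970 + (0)·(-6659) + 0·3272 + (0)·(-4970) + 0·796 + 0·13989 + (-1)·(-9356) = 9356
  c_5 = (-1)·(-287) + 2·4970 + (0)·(-6659) + 0·3272 + (0)·(-4970) + 2·796 + 0·13989 + (0)·(-9356) = 11819
  c_6 = (0)·(-287) + 0·4970 + (0)·(-6659) + 0·3272 + (0)·(-4970) + 1·796 + 0·13989 + (0)·(-9356) = 796
  c_7 = (0)·(-287) + 1·4970 + (0)·(-6659) + 0·3272 + (0)·(-4970) + 1·796 + 0·13989 + (0)·(-9356) = 5766
  c_8 = (0)·(-287) + 0·4970 + (0)·(-6659) + 1·3272 + (0)·(-4970) + (-2)·(796) + 0·13989 + (0)·(-9356) = 1680
Base-5 expansion of each c_i:
  c_1 = 4970 = 0·5^0 + 4·5^1 + 3·5^2 + 4·5^3 + 2·5^4 + 1·5^5
  c_2 = 4961 = 1·5^0 + 2·5^1 + 3·5^2 + 4·5^3 + 2·5^4 + 1·5^5
  c_3 = 10027 = 2·5^0 + 0·5^1 + 1·5^2 + 0·5^3 + 1·5^4 + 3·5^5
  c_4 = 9356 = 1·5^0 + 1·5^1 + 4·5^2 + 4·5^3 + 4·5^4 + 2·5^5
  c_5 = 11819 = 4·5^0 + 3·5^1 + 2·5^2 + 4·5^3 + 3·5^4 + 3·5^5
  c_6 = 796 = 1·5^0 + 4·5^1 + 1·5^2 + 1·5^3 + 1·5^4
  c_7 = 5766 = 1·5^0 + 3·5^1 + 0·5^2 + 1·5^3 + 4·5^4 + 1·5^5
  c_8 = 1680 = 0·5^0 + 1·5^1 + 2·5^2 + 3·5^3 + 2·5^4
λ_0 = (0, 1, 2, 1, 4, 1, 1, 0)
λ_1 = (4, 2, 0, 1, 3, 4, 3, 1)
λ_2 = (3, 3, 1, 4, 2, 1, 0, 2)
λ_3 = (4, 4, 0, 4, 4, 1, 1, 3)
λ_4 = (2, 2, 1, 4, 3, 1, 4, 2)
λ_5 = (1, 1, 3, 2, 3, 0, 1, 0)

((0, 1, 2, 1, 4, 1, 1, 0), (4, 2, 0, 1, 3, 4, 3, 1), (3, 3, 1, 4, 2, 1, 0, 2), (4, 4, 0, 4, 4, 1, 1, 3), (2, 2, 1, 4, 3, 1, 4, 2), (1, 1, 3, 2, 3, 0, 1, 0))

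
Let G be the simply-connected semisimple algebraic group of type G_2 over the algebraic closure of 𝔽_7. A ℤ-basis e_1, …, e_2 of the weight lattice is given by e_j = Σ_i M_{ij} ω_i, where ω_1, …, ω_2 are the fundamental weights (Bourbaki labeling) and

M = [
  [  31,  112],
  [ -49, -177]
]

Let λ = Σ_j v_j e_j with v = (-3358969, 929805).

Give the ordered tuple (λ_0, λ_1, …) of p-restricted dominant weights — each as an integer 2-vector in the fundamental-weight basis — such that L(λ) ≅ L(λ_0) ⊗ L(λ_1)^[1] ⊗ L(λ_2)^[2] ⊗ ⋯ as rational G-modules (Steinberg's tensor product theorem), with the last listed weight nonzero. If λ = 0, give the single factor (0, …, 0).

Converting to the ω-basis (c_i = row i of M dotted with v = (-3358969, 929805)):
  c_1 = (31)·(-3358969) + 112·929805 = 10121
  c_2 = (-49)·(-3358969) + (-177)·(929805) = 13996
Writing each c_i in base p = 7:
  c_1 = 10121 = 6·7^0 + 3·7^1 + 3·7^2 + 1·7^3 + 4·7^4
  c_2 = 13996 = 3·7^0 + 4·7^1 + 5·7^2 + 5·7^3 + 5·7^4
Factor λ_0 = (6, 3)
Factor λ_1 = (3, 4)
Factor λ_2 = (3, 5)
Factor λ_3 = (1, 5)
Factor λ_4 = (4, 5)

((6, 3), (3, 4), (3, 5), (1, 5), (4, 5))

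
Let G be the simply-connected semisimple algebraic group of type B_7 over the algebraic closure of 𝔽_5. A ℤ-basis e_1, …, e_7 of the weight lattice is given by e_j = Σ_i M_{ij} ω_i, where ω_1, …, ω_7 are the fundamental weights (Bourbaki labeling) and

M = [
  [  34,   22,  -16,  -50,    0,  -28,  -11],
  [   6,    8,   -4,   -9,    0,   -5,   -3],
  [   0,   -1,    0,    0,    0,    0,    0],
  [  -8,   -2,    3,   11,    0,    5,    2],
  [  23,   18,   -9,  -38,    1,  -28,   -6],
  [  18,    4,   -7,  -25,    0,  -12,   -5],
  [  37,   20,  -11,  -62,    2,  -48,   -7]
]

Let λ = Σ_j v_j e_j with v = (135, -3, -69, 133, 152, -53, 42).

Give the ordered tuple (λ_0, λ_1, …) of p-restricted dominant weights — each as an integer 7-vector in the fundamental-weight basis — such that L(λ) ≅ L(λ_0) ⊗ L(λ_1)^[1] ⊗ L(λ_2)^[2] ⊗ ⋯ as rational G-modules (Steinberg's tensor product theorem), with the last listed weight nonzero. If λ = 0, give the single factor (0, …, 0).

Converting to the ω-basis (c_i = row i of M dotted with v = (135, -3, -69, 133, 152, -53, 42)):
  c_1 = (34)·(135) + (22)·(-3) + (-16)·(-69) + (-50)·(133) + (0)·(152) + (-28)·(-53) + (-11)·(42) = 0
  c_2 = (6)·(135) + (8)·(-3) + (-4)·(-69) + (-9)·(133) + (0)·(152) + (-5)·(-53) + (-3)·(42) = 4
  c_3 = (0)·(135) + (-1)·(-3) + (0)·(-69) + (0)·(133) + (0)·(152) + (0)·(-53) + (0)·(42) = 3
  c_4 = (-8)·(135) + (-2)·(-3) + (3)·(-69) + (11)·(133) + (0)·(152) + (5)·(-53) + (2)·(42) = 1
  c_5 = (23)·(135) + (18)·(-3) + (-9)·(-69) + (-38)·(133) + (1)·(152) + (-28)·(-53) + (-6)·(42) = 2
  c_6 = (18)·(135) + (4)·(-3) + (-7)·(-69) + (-25)·(133) + (0)·(152) + (-12)·(-53) + (-5)·(42) = 2
  c_7 = (37)·(135) + (20)·(-3) + (-11)·(-69) + (-62)·(133) + (2)·(152) + (-48)·(-53) + (-7)·(42) = 2
Base-5 expansion of each c_i:
  c_1 = 0
  c_2 = 4 = 4·5^0
  c_3 = 3 = 3·5^0
  c_4 = 1 = 1·5^0
  c_5 = 2 = 2·5^0
  c_6 = 2 = 2·5^0
  c_7 = 2 = 2·5^0
Factor λ_0 = (0, 4, 3, 1, 2, 2, 2)

((0, 4, 3, 1, 2, 2, 2),)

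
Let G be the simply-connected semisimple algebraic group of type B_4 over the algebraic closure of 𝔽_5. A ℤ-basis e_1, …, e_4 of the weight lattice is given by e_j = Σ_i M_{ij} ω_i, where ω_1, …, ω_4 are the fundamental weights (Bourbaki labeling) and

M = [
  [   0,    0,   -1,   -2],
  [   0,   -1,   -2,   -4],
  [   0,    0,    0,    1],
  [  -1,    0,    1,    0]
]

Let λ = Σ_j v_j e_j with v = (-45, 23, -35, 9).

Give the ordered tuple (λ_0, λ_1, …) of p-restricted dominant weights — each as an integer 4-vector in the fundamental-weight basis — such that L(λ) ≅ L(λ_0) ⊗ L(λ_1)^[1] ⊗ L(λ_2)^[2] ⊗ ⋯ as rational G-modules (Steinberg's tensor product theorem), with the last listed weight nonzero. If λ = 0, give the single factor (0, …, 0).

Compute c_i = Σ_j M_{ij} v_j with v = (-45, 23, -35, 9):
  c_1 = (0)·(-45) + (0)·(23) + (-1)·(-35) + (-2)·(9) = 17
  c_2 = (0)·(-45) + (-1)·(23) + (-2)·(-35) + (-4)·(9) = 11
  c_3 = (0)·(-45) + (0)·(23) + (0)·(-35) + (1)·(9) = 9
  c_4 = (-1)·(-45) + (0)·(23) + (1)·(-35) + (0)·(9) = 10
Writing each c_i in base p = 5:
  c_1 = 17 = 2·5^0 + 3·5^1
  c_2 = 11 = 1·5^0 + 2·5^1
  c_3 = 9 = 4·5^0 + 1·5^1
  c_4 = 10 = 0·5^0 + 2·5^1
p-restricted factor λ_0 = (2, 1, 4, 0)
p-restricted factor λ_1 = (3, 2, 1, 2)

((2, 1, 4, 0), (3, 2, 1, 2))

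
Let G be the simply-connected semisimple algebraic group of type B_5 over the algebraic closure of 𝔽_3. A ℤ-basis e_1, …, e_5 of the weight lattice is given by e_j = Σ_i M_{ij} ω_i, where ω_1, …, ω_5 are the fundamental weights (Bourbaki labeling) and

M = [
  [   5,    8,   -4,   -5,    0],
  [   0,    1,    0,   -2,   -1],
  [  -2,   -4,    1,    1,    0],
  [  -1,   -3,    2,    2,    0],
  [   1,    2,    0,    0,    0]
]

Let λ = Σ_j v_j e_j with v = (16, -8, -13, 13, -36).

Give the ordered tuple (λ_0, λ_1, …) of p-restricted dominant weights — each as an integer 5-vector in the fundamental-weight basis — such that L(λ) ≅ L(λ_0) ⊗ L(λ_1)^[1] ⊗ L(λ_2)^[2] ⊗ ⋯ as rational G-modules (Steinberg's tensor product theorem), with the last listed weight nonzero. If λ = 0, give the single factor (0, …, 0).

In the fundamental-weight basis, λ has coordinates c = M·v (v = (16, -8, -13, 13, -36)):
  c_1 = 5*16 + 8*-8 + -4*-13 + -5*13 + 0*-36 = 3
  c_2 = 0*16 + 1*-8 + 0*-13 + -2*13 + -1*-36 = 2
  c_3 = -2*16 + -4*-8 + 1*-13 + 1*13 + 0*-36 = 0
  c_4 = -1*16 + -3*-8 + 2*-13 + 2*13 + 0*-36 = 8
  c_5 = 1*16 + 2*-8 + 0*-13 + 0*13 + 0*-36 = 0
p = 3; digits c_i = Σ_j d_{ij}·3^j, 0 ≤ d_{ij} < 3:
  c_1 = 3 = 0·3^0 + 1·3^1
  c_2 = 2 = 2·3^0
  c_3 = 0
  c_4 = 8 = 2·3^0 + 2·3^1
  c_5 = 0
λ_0 = (0, 2, 0, 2, 0)
λ_1 = (1, 0, 0, 2, 0)

((0, 2, 0, 2, 0), (1, 0, 0, 2, 0))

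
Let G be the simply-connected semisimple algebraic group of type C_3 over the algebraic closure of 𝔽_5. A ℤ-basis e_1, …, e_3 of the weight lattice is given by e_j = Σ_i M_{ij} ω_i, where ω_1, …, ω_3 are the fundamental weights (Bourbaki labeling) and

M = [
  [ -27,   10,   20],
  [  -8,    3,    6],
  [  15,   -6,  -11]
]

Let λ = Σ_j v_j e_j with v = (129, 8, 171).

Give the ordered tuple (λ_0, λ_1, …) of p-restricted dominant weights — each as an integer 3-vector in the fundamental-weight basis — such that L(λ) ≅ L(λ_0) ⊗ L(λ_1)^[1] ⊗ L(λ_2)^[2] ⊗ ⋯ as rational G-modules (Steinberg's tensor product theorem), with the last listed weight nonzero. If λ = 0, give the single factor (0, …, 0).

In the fundamental-weight basis, λ has coordinates c = M·v (v = (129, 8, 171)):
  c_1 = (-27)·(129) + (10)·(8) + (20)·(171) = 17
  c_2 = (-8)·(129) + (3)·(8) + (6)·(171) = 18
  c_3 = (15)·(129) + (-6)·(8) + (-11)·(171) = 6
Base-5 expansion of each c_i:
  c_1 = 17 = 2·5^0 + 3·5^1
  c_2 = 18 = 3·5^0 + 3·5^1
  c_3 = 6 = 1·5^0 + 1·5^1
p-restricted factor λ_0 = (2, 3, 1)
p-restricted factor λ_1 = (3, 3, 1)

((2, 3, 1), (3, 3, 1))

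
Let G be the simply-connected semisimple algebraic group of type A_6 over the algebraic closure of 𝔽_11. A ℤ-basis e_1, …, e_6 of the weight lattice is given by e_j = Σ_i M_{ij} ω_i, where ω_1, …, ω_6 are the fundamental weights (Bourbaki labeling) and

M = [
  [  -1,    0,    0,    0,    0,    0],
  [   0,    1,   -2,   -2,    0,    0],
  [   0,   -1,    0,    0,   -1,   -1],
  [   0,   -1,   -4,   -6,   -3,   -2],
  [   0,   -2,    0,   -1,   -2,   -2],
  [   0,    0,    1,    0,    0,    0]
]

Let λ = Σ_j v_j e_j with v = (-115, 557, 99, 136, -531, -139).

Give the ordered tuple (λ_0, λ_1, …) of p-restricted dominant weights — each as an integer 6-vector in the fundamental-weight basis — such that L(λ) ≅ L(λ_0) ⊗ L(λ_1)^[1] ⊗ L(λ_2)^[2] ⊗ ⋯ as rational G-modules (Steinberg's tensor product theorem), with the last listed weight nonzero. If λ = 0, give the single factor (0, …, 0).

((5, 10, 3, 3, 2, 0), (10, 7, 10, 9, 8, 9))

Converting to the ω-basis (c_i = row i of M dotted with v = (-115, 557, 99, 136, -531, -139)):
  c_1 = -1*-115 + 0*557 + 0*99 + 0*136 + 0*-531 + 0*-139 = 115
  c_2 = 0*-115 + 1*557 + -2*99 + -2*136 + 0*-531 + 0*-139 = 87
  c_3 = 0*-115 + -1*557 + 0*99 + 0*136 + -1*-531 + -1*-139 = 113
  c_4 = 0*-115 + -1*557 + -4*99 + -6*136 + -3*-531 + -2*-139 = 102
  c_5 = 0*-115 + -2*557 + 0*99 + -1*136 + -2*-531 + -2*-139 = 90
  c_6 = 0*-115 + 0*557 + 1*99 + 0*136 + 0*-531 + 0*-139 = 99
Base-11 expansion of each c_i:
  c_1 = 115 = 5·11^0 + 10·11^1
  c_2 = 87 = 10·11^0 + 7·11^1
  c_3 = 113 = 3·11^0 + 10·11^1
  c_4 = 102 = 3·11^0 + 9·11^1
  c_5 = 90 = 2·11^0 + 8·11^1
  c_6 = 99 = 0·11^0 + 9·11^1
λ_0 = (5, 10, 3, 3, 2, 0)
λ_1 = (10, 7, 10, 9, 8, 9)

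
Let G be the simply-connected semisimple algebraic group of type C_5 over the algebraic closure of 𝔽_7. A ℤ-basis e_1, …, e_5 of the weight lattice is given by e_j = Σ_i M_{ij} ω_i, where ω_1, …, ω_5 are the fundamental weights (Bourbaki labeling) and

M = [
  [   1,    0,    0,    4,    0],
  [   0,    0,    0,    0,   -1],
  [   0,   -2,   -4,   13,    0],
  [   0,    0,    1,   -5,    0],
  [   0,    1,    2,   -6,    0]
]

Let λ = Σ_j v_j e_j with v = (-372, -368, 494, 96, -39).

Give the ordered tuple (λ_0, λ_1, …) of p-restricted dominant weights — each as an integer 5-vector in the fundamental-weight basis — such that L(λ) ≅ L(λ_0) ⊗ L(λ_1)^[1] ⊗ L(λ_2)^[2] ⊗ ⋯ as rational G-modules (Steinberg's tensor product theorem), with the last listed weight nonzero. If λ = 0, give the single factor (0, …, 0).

((5, 4, 1, 0, 2), (1, 5, 1, 2, 6))

Compute c_i = Σ_j M_{ij} v_j with v = (-372, -368, 494, 96, -39):
  c_1 = (1)·(-372) + (0)·(-368) + 0·494 + 4·96 + (0)·(-39) = 12
  c_2 = (0)·(-372) + (0)·(-368) + 0·494 + 0·96 + (-1)·(-39) = 39
  c_3 = (0)·(-372) + (-2)·(-368) + (-4)·(494) + 13·96 + (0)·(-39) = 8
  c_4 = (0)·(-372) + (0)·(-368) + 1·494 + (-5)·(96) + (0)·(-39) = 14
  c_5 = (0)·(-372) + (1)·(-368) + 2·494 + (-6)·(96) + (0)·(-39) = 44
Writing each c_i in base p = 7:
  c_1 = 12 = 5·7^0 + 1·7^1
  c_2 = 39 = 4·7^0 + 5·7^1
  c_3 = 8 = 1·7^0 + 1·7^1
  c_4 = 14 = 0·7^0 + 2·7^1
  c_5 = 44 = 2·7^0 + 6·7^1
λ_0 = (5, 4, 1, 0, 2)
λ_1 = (1, 5, 1, 2, 6)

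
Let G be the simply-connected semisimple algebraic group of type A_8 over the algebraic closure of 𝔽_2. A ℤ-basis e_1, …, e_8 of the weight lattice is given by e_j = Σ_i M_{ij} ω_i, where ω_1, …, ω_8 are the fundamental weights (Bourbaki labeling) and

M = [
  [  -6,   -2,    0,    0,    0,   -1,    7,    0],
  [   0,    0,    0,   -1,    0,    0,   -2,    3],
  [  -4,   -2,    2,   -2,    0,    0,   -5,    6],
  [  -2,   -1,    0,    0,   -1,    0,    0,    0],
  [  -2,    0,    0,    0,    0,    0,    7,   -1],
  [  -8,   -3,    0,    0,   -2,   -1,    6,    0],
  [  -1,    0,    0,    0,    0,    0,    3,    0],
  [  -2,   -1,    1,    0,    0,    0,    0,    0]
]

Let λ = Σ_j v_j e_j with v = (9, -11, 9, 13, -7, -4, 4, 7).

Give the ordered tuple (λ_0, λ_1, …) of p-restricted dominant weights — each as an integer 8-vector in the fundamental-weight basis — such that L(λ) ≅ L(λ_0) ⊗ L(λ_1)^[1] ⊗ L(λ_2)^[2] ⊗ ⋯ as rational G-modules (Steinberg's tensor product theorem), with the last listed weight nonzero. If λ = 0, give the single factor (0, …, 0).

ω-coordinates c = M·v, v = (9, -11, 9, 13, -7, -4, 4, 7):
  c_1 = (-6)·(9) + (-2)·(-11) + 0·9 + 0·13 + (0)·(-7) + (-1)·(-4) + 7·4 + 0·7 = 0
  c_2 = 0·9 + (0)·(-11) + 0·9 + (-1)·(13) + (0)·(-7) + (0)·(-4) + (-2)·(4) + 3·7 = 0
  c_3 = (-4)·(9) + (-2)·(-11) + 2·9 + (-2)·(13) + (0)·(-7) + (0)·(-4) + (-5)·(4) + 6·7 = 0
  c_4 = (-2)·(9) + (-1)·(-11) + 0·9 + 0·13 + (-1)·(-7) + (0)·(-4) + 0·4 + 0·7 = 0
  c_5 = (-2)·(9) + (0)·(-11) + 0·9 + 0·13 + (0)·(-7) + (0)·(-4) + 7·4 + (-1)·(7) = 3
  c_6 = (-8)·(9) + (-3)·(-11) + 0·9 + 0·13 + (-2)·(-7) + (-1)·(-4) + 6·4 + 0·7 = 3
  c_7 = (-1)·(9) + (0)·(-11) + 0·9 + 0·13 + (0)·(-7) + (0)·(-4) + 3·4 + 0·7 = 3
  c_8 = (-2)·(9) + (-1)·(-11) + 1·9 + 0·13 + (0)·(-7) + (0)·(-4) + 0·4 + 0·7 = 2
p = 2; digits c_i = Σ_j d_{ij}·2^j, 0 ≤ d_{ij} < 2:
  c_1 = 0
  c_2 = 0
  c_3 = 0
  c_4 = 0
  c_5 = 3 = 1·2^0 + 1·2^1
  c_6 = 3 = 1·2^0 + 1·2^1
  c_7 = 3 = 1·2^0 + 1·2^1
  c_8 = 2 = 0·2^0 + 1·2^1
p-restricted factor λ_0 = (0, 0, 0, 0, 1, 1, 1, 0)
p-restricted factor λ_1 = (0, 0, 0, 0, 1, 1, 1, 1)

((0, 0, 0, 0, 1, 1, 1, 0), (0, 0, 0, 0, 1, 1, 1, 1))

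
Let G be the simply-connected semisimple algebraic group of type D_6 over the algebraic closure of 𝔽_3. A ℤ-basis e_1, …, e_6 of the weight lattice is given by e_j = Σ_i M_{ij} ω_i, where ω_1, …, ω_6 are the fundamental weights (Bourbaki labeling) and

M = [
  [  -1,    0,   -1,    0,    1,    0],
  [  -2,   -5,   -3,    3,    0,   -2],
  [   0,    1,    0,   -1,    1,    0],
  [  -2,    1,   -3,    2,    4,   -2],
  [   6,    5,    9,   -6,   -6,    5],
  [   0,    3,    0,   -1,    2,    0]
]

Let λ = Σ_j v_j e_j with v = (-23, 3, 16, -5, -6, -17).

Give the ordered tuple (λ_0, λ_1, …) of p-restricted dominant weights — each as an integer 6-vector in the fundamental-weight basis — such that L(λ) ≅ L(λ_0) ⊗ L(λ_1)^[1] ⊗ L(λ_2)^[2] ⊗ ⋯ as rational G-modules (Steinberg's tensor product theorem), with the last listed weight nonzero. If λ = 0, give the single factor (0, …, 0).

((1, 2, 2, 1, 2, 2),)

Converting to the ω-basis (c_i = row i of M dotted with v = (-23, 3, 16, -5, -6, -17)):
  c_1 = (-1)·(-23) + 0·3 + (-1)·(16) + (0)·(-5) + (1)·(-6) + (0)·(-17) = 1
  c_2 = (-2)·(-23) + (-5)·(3) + (-3)·(16) + (3)·(-5) + (0)·(-6) + (-2)·(-17) = 2
  c_3 = (0)·(-23) + 1·3 + 0·16 + (-1)·(-5) + (1)·(-6) + (0)·(-17) = 2
  c_4 = (-2)·(-23) + 1·3 + (-3)·(16) + (2)·(-5) + (4)·(-6) + (-2)·(-17) = 1
  c_5 = (6)·(-23) + 5·3 + 9·16 + (-6)·(-5) + (-6)·(-6) + (5)·(-17) = 2
  c_6 = (0)·(-23) + 3·3 + 0·16 + (-1)·(-5) + (2)·(-6) + (0)·(-17) = 2
Expand coordinatewise in base 3:
  c_1 = 1 = 1·3^0
  c_2 = 2 = 2·3^0
  c_3 = 2 = 2·3^0
  c_4 = 1 = 1·3^0
  c_5 = 2 = 2·3^0
  c_6 = 2 = 2·3^0
λ_0 = (1, 2, 2, 1, 2, 2)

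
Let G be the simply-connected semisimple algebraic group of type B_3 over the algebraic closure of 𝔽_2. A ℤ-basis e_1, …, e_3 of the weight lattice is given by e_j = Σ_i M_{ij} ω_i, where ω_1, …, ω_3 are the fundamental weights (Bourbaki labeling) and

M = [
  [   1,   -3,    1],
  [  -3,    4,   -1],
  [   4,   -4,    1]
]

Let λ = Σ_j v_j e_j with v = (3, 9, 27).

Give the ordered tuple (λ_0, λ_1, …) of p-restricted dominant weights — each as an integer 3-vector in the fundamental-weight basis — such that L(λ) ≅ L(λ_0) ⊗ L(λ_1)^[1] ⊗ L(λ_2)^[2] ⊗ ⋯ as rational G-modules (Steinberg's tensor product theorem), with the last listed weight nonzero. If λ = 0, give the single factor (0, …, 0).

In the fundamental-weight basis, λ has coordinates c = M·v (v = (3, 9, 27)):
  c_1 = 1*3 + -3*9 + 1*27 = 3
  c_2 = -3*3 + 4*9 + -1*27 = 0
  c_3 = 4*3 + -4*9 + 1*27 = 3
Base-2 expansion of each c_i:
  c_1 = 3 = 1·2^0 + 1·2^1
  c_2 = 0
  c_3 = 3 = 1·2^0 + 1·2^1
p-restricted factor λ_0 = (1, 0, 1)
p-restricted factor λ_1 = (1, 0, 1)

((1, 0, 1), (1, 0, 1))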